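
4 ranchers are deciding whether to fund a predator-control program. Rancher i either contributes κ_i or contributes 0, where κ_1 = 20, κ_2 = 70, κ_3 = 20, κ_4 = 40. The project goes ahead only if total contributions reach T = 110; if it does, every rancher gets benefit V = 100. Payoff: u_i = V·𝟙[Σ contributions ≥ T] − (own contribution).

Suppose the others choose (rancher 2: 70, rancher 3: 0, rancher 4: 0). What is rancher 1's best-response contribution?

Others' total = 70. Even contributing 20 gives 90 < 110: no benefit either way.
Best response: 0.

0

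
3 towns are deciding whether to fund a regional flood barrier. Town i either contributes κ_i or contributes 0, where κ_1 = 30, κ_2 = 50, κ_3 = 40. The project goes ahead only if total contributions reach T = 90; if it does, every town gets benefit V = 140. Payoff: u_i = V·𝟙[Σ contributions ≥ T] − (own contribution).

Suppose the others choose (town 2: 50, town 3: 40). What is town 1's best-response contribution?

Others' total = 90 ≥ 90; contributing adds cost 30 for no extra benefit.
Best response: 0.

0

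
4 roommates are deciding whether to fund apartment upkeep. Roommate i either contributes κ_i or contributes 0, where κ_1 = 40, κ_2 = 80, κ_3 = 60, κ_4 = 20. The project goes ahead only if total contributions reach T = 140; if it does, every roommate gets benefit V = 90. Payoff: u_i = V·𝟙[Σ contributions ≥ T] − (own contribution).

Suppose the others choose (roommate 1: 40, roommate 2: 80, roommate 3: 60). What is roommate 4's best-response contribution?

Others' total = 180 ≥ 140; contributing adds cost 20 for no extra benefit.
Best response: 0.

0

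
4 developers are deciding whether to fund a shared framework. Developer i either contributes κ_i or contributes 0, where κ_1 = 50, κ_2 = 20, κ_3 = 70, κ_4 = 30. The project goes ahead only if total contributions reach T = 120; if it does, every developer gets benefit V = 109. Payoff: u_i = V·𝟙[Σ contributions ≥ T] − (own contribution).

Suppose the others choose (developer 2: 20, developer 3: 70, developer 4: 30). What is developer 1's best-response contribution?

Others' total = 120 ≥ 120; contributing adds cost 50 for no extra benefit.
Best response: 0.

0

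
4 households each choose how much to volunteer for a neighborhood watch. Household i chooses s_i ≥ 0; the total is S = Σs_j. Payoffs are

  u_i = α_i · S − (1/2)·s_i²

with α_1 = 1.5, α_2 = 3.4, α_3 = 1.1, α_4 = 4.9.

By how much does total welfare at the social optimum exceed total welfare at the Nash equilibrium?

138.325

Household i's FOC: ∂u_i/∂s_i = α_i − s_i = 0, so s_i* = α_i.
NE contributions = (1.5, 3.4, 1.1, 4.9); S = 10.9.
W^NE = (Σα)·S − ½Σα_i² = 10.9² − ½·39.03 = 99.295.
Planner sets s_i = Σα_j = 10.9 for every i, so S^SO = 4·10.9 = 43.6.
W^SO = (Σα)·S^SO − ½·4·(Σα)² = (4/2)·10.9² = 237.62.
Deadweight loss = W^SO − W^NE = 138.325.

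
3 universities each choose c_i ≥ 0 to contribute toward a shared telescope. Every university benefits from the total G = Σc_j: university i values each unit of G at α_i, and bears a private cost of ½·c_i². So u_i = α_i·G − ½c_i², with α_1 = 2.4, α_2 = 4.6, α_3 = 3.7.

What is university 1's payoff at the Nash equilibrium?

University i's FOC: ∂u_i/∂c_i = α_i − c_i = 0, so c_i* = α_i.
NE contributions = (2.4, 4.6, 3.7); G = 10.7.
u_1 = α_1·G − ½·(c_1)² = 2.4·10.7 − ½·2.4² = 22.8.

22.8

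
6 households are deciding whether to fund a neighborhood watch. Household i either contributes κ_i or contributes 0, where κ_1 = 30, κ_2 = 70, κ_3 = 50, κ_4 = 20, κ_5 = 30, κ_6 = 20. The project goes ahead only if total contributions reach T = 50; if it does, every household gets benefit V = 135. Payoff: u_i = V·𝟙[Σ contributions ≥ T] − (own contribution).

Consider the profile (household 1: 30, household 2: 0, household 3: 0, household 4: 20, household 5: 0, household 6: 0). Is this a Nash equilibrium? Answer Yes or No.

Total = 50 ≥ 50: provided.
Household 1 (pledges 30, payoff 105): dropping to 0 → total 20, payoff 0. No gain.
Household 2 (pledges 0, payoff 135): pledging 70 → total 120, payoff 65. No gain.
Household 3 (pledges 0, payoff 135): pledging 50 → total 100, payoff 85. No gain.
Household 4 (pledges 20, payoff 115): dropping to 0 → total 30, payoff 0. No gain.
Household 5 (pledges 0, payoff 135): pledging 30 → total 80, payoff 105. No gain.
Household 6 (pledges 0, payoff 135): pledging 20 → total 70, payoff 115. No gain.

Yes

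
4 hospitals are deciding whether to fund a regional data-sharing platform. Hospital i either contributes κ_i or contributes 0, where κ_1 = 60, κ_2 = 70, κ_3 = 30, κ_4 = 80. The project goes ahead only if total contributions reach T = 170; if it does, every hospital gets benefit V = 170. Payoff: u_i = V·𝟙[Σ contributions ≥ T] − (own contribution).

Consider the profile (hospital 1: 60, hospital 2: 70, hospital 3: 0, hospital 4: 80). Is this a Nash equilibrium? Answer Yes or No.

Total = 210 ≥ 170: provided.
Hospital 1 (pledges 60, payoff 110): dropping to 0 → total 150, payoff 0. No gain.
Hospital 2 (pledges 70, payoff 100): dropping to 0 → total 140, payoff 0. No gain.
Hospital 3 (pledges 0, payoff 170): pledging 30 → total 240, payoff 140. No gain.
Hospital 4 (pledges 80, payoff 90): dropping to 0 → total 130, payoff 0. No gain.

Yes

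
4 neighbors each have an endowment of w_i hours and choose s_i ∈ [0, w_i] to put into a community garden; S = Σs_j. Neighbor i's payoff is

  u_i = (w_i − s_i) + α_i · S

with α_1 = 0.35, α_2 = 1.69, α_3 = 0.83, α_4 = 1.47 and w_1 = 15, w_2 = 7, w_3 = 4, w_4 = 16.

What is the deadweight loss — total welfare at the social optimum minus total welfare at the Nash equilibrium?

∂u_i/∂s_i = α_i − 1, so neighbor i contributes w_i if α_i > 1, else 0.
α_i > 1 for i ∈ {2, 4}; NE contributions (0, 7, 0, 16), S = 23.
W^NE = Σw_i − S^NE + (Σα_i)·S^NE = 42 + 3.34·23 = 118.82.
Planner: ∂(Σu_j)/∂s_i = Σα_j − 1 = 3.34 > 0, so everyone contributes w_i; S^SO = 42, W^SO = 42 + 3.34·42 = 182.28.
Deadweight loss = 63.46.

63.46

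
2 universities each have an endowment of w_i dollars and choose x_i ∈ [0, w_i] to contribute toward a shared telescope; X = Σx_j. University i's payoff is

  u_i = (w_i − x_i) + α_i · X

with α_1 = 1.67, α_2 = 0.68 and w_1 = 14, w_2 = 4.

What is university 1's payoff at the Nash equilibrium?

23.38

∂u_i/∂x_i = α_i − 1, so university i contributes w_i if α_i > 1, else 0.
α_i > 1 for i ∈ {1}; NE contributions (14, 0), X = 14.
u_1 = (14 − 14) + 1.67·14 = 23.38.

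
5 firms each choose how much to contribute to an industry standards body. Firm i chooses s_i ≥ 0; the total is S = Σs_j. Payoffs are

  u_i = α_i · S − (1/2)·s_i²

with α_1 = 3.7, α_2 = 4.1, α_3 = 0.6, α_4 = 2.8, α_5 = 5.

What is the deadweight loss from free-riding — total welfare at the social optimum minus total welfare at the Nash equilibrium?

425.51

Firm i's FOC: ∂u_i/∂s_i = α_i − s_i = 0, so s_i* = α_i.
NE contributions = (3.7, 4.1, 0.6, 2.8, 5); S = 16.2.
W^NE = (Σα)·S − ½Σα_i² = 16.2² − ½·63.7 = 230.59.
Planner sets s_i = Σα_j = 16.2 for every i, so S^SO = 5·16.2 = 81.
W^SO = (Σα)·S^SO − ½·5·(Σα)² = (5/2)·16.2² = 656.1.
Deadweight loss = W^SO − W^NE = 425.51.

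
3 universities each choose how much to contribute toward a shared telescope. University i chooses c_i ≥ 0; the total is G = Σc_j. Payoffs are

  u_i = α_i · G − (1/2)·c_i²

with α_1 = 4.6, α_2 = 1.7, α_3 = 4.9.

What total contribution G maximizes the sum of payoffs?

33.6

Planner FOC: ∂(Σu_j)/∂c_i = (Σα_j) − c_i = 0, so c_i^SO = Σα_j = 11.2 for every i; G^SO = 33.6.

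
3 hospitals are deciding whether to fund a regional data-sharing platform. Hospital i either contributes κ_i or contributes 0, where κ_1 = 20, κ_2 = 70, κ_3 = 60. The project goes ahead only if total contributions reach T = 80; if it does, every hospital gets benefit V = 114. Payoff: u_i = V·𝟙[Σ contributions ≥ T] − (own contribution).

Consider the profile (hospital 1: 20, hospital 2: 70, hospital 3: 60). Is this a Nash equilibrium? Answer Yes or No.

No

Total = 150 ≥ 80: provided.
Hospital 1 (pledges 20, payoff 94): dropping to 0 → total 130, payoff 114. Profitable deviation.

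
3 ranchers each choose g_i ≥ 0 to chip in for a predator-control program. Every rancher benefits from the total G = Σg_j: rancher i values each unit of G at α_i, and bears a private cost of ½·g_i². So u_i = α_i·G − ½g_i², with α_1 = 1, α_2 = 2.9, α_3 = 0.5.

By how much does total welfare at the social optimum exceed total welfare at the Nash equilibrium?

Rancher i's FOC: ∂u_i/∂g_i = α_i − g_i = 0, so g_i* = α_i.
NE contributions = (1, 2.9, 0.5); G = 4.4.
W^NE = (Σα)·G − ½Σα_i² = 4.4² − ½·9.66 = 14.53.
Planner sets g_i = Σα_j = 4.4 for every i, so G^SO = 3·4.4 = 13.2.
W^SO = (Σα)·G^SO − ½·3·(Σα)² = (3/2)·4.4² = 29.04.
Deadweight loss = W^SO − W^NE = 14.51.

14.51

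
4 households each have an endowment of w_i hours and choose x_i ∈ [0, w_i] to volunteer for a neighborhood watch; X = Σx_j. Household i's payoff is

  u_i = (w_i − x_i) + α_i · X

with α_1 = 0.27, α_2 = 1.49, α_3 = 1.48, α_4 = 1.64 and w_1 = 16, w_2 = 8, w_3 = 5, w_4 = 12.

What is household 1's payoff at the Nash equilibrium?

∂u_i/∂x_i = α_i − 1, so household i contributes w_i if α_i > 1, else 0.
α_i > 1 for i ∈ {2, 3, 4}; NE contributions (0, 8, 5, 12), X = 25.
u_1 = (16 − 0) + 0.27·25 = 22.75.

22.75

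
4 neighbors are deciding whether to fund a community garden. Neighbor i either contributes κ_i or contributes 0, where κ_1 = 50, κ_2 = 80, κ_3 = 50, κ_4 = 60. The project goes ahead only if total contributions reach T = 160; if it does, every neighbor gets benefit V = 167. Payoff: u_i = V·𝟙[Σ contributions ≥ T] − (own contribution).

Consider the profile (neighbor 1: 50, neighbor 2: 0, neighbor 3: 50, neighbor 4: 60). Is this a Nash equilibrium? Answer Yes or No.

Total = 160 ≥ 160: provided.
Neighbor 1 (pledges 50, payoff 117): dropping to 0 → total 110, payoff 0. No gain.
Neighbor 2 (pledges 0, payoff 167): pledging 80 → total 240, payoff 87. No gain.
Neighbor 3 (pledges 50, payoff 117): dropping to 0 → total 110, payoff 0. No gain.
Neighbor 4 (pledges 60, payoff 107): dropping to 0 → total 100, payoff 0. No gain.

Yes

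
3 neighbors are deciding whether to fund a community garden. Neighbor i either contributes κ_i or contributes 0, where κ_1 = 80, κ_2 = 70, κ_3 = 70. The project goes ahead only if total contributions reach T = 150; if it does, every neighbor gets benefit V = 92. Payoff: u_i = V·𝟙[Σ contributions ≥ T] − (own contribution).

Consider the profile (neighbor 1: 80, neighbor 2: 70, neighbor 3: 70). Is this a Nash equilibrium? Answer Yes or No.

No

Total = 220 ≥ 150: provided.
Neighbor 1 (pledges 80, payoff 12): dropping to 0 → total 140, payoff 0. No gain.
Neighbor 2 (pledges 70, payoff 22): dropping to 0 → total 150, payoff 92. Profitable deviation.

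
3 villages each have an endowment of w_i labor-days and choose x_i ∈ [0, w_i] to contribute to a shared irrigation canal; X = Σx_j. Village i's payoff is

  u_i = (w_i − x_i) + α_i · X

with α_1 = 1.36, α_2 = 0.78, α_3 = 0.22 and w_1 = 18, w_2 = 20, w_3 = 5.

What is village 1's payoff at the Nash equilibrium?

24.48

∂u_i/∂x_i = α_i − 1, so village i contributes w_i if α_i > 1, else 0.
α_i > 1 for i ∈ {1}; NE contributions (18, 0, 0), X = 18.
u_1 = (18 − 18) + 1.36·18 = 24.48.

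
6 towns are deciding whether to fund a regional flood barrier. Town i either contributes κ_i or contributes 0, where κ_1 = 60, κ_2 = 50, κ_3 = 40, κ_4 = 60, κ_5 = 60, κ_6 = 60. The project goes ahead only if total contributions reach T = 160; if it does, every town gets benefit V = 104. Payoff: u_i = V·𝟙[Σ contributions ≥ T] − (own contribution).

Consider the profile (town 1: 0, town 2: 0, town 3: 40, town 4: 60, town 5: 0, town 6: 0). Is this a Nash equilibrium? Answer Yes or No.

Total = 100 < 160: not provided.
Town 1 (pledges 0, payoff 0): pledging 60 → total 160, payoff 44. Profitable deviation.

No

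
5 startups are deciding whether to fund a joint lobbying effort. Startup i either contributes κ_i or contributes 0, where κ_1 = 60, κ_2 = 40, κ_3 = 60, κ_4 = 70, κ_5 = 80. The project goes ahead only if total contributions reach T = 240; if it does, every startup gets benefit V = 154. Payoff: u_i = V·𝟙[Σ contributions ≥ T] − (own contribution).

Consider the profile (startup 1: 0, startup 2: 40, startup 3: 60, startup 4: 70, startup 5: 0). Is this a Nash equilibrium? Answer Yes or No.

No

Total = 170 < 240: not provided.
Startup 1 (pledges 0, payoff 0): pledging 60 → total 230, payoff -60. No gain.
Startup 2 (pledges 40, payoff -40): dropping to 0 → total 130, payoff 0. Profitable deviation.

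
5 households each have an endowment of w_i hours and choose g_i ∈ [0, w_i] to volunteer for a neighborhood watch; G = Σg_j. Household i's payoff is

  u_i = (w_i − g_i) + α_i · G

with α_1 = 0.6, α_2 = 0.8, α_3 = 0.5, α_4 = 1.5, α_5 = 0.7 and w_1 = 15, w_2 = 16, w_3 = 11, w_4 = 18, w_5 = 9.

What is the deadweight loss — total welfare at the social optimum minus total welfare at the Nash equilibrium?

∂u_i/∂g_i = α_i − 1, so household i contributes w_i if α_i > 1, else 0.
α_i > 1 for i ∈ {4}; NE contributions (0, 0, 0, 18, 0), G = 18.
W^NE = Σw_i − G^NE + (Σα_i)·G^NE = 69 + 3.1·18 = 124.8.
Planner: ∂(Σu_j)/∂g_i = Σα_j − 1 = 3.1 > 0, so everyone contributes w_i; G^SO = 69, W^SO = 69 + 3.1·69 = 282.9.
Deadweight loss = 158.1.

158.1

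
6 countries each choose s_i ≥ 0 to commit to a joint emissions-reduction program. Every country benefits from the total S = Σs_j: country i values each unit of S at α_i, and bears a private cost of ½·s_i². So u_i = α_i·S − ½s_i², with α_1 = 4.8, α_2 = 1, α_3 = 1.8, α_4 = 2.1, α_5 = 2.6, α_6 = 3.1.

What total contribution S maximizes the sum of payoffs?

Planner FOC: ∂(Σu_j)/∂s_i = (Σα_j) − s_i = 0, so s_i^SO = Σα_j = 15.4 for every i; S^SO = 92.4.

92.4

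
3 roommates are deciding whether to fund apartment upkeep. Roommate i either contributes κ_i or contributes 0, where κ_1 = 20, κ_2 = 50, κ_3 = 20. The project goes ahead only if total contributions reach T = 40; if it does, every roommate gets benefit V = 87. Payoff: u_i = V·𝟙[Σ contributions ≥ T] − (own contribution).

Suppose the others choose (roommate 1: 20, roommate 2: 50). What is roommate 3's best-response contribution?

0

Others' total = 70 ≥ 40; contributing adds cost 20 for no extra benefit.
Best response: 0.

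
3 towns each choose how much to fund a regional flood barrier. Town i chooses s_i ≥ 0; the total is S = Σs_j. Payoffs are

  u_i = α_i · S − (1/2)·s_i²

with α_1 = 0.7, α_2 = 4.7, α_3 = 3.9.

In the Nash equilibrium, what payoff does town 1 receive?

6.265

Town i's FOC: ∂u_i/∂s_i = α_i − s_i = 0, so s_i* = α_i.
NE contributions = (0.7, 4.7, 3.9); S = 9.3.
u_1 = α_1·S − ½·(s_1)² = 0.7·9.3 − ½·0.7² = 6.265.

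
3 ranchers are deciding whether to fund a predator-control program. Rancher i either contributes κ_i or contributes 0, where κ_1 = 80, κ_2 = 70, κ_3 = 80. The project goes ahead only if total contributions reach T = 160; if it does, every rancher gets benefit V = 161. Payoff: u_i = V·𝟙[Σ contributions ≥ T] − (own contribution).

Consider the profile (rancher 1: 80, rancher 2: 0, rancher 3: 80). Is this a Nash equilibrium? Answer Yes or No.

Yes

Total = 160 ≥ 160: provided.
Rancher 1 (pledges 80, payoff 81): dropping to 0 → total 80, payoff 0. No gain.
Rancher 2 (pledges 0, payoff 161): pledging 70 → total 230, payoff 91. No gain.
Rancher 3 (pledges 80, payoff 81): dropping to 0 → total 80, payoff 0. No gain.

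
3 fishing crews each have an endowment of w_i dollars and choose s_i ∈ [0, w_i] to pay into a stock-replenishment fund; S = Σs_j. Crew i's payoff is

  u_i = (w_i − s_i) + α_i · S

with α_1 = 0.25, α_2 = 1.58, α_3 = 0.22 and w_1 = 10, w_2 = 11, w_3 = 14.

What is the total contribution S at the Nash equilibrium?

11

∂u_i/∂s_i = α_i − 1, so crew i contributes w_i if α_i > 1, else 0.
α_i > 1 for i ∈ {2}; NE contributions (0, 11, 0), S = 11.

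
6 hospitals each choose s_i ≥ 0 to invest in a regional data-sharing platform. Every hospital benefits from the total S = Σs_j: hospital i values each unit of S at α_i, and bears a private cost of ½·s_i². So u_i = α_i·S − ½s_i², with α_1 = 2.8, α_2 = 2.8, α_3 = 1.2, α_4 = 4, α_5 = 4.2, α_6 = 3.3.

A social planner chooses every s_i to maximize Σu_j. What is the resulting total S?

Planner FOC: ∂(Σu_j)/∂s_i = (Σα_j) − s_i = 0, so s_i^SO = Σα_j = 18.3 for every i; S^SO = 109.8.

109.8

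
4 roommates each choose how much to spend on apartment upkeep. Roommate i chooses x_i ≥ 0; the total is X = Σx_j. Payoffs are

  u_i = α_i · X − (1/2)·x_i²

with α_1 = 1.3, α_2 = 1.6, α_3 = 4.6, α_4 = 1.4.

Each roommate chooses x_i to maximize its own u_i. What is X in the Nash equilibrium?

Roommate i's FOC: ∂u_i/∂x_i = α_i − x_i = 0, so x_i* = α_i.
NE contributions = (1.3, 1.6, 4.6, 1.4); X = 8.9.

8.9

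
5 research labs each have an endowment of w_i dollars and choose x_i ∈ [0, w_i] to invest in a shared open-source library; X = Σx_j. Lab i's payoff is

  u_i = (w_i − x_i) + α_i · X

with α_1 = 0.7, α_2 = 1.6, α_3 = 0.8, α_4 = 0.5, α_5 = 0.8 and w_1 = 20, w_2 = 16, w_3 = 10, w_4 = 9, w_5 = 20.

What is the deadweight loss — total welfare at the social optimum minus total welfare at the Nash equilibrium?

∂u_i/∂x_i = α_i − 1, so lab i contributes w_i if α_i > 1, else 0.
α_i > 1 for i ∈ {2}; NE contributions (0, 16, 0, 0, 0), X = 16.
W^NE = Σw_i − X^NE + (Σα_i)·X^NE = 75 + 3.4·16 = 129.4.
Planner: ∂(Σu_j)/∂x_i = Σα_j − 1 = 3.4 > 0, so everyone contributes w_i; X^SO = 75, W^SO = 75 + 3.4·75 = 330.
Deadweight loss = 200.6.

200.6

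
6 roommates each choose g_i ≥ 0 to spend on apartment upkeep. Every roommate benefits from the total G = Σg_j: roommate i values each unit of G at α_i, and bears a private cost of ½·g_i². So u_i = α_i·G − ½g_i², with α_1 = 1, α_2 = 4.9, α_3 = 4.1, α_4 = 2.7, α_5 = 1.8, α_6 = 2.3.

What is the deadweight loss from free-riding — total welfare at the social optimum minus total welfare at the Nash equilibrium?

Roommate i's FOC: ∂u_i/∂g_i = α_i − g_i = 0, so g_i* = α_i.
NE contributions = (1, 4.9, 4.1, 2.7, 1.8, 2.3); G = 16.8.
W^NE = (Σα)·G − ½Σα_i² = 16.8² − ½·57.64 = 253.42.
Planner sets g_i = Σα_j = 16.8 for every i, so G^SO = 6·16.8 = 100.8.
W^SO = (Σα)·G^SO − ½·6·(Σα)² = (6/2)·16.8² = 846.72.
Deadweight loss = W^SO − W^NE = 593.3.

593.3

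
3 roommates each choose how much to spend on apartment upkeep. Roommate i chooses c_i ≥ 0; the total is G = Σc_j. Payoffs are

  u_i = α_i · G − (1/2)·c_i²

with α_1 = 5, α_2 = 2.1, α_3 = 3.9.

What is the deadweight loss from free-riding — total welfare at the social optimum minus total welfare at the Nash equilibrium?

82.81

Roommate i's FOC: ∂u_i/∂c_i = α_i − c_i = 0, so c_i* = α_i.
NE contributions = (5, 2.1, 3.9); G = 11.
W^NE = (Σα)·G − ½Σα_i² = 11² − ½·44.62 = 98.69.
Planner sets c_i = Σα_j = 11 for every i, so G^SO = 3·11 = 33.
W^SO = (Σα)·G^SO − ½·3·(Σα)² = (3/2)·11² = 181.5.
Deadweight loss = W^SO − W^NE = 82.81.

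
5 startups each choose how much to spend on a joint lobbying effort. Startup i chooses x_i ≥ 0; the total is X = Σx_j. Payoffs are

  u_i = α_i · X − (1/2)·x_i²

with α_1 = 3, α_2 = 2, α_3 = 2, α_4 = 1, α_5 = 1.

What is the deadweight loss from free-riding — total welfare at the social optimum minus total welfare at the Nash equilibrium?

131

Startup i's FOC: ∂u_i/∂x_i = α_i − x_i = 0, so x_i* = α_i.
NE contributions = (3, 2, 2, 1, 1); X = 9.
W^NE = (Σα)·X − ½Σα_i² = 9² − ½·19 = 71.5.
Planner sets x_i = Σα_j = 9 for every i, so X^SO = 5·9 = 45.
W^SO = (Σα)·X^SO − ½·5·(Σα)² = (5/2)·9² = 202.5.
Deadweight loss = W^SO − W^NE = 131.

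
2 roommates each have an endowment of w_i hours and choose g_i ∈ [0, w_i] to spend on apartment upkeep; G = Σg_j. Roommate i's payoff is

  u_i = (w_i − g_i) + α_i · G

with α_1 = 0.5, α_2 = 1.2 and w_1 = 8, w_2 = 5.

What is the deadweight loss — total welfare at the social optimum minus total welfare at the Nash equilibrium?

∂u_i/∂g_i = α_i − 1, so roommate i contributes w_i if α_i > 1, else 0.
α_i > 1 for i ∈ {2}; NE contributions (0, 5), G = 5.
W^NE = Σw_i − G^NE + (Σα_i)·G^NE = 13 + 0.7·5 = 16.5.
Planner: ∂(Σu_j)/∂g_i = Σα_j − 1 = 0.7 > 0, so everyone contributes w_i; G^SO = 13, W^SO = 13 + 0.7·13 = 22.1.
Deadweight loss = 5.6.

5.6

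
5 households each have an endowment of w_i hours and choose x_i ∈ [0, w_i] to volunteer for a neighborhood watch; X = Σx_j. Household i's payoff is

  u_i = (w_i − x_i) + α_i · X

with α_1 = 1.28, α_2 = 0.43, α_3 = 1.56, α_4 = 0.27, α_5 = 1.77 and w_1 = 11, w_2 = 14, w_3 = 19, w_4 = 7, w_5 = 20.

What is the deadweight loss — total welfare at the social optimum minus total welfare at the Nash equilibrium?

∂u_i/∂x_i = α_i − 1, so household i contributes w_i if α_i > 1, else 0.
α_i > 1 for i ∈ {1, 3, 5}; NE contributions (11, 0, 19, 0, 20), X = 50.
W^NE = Σw_i − X^NE + (Σα_i)·X^NE = 71 + 4.31·50 = 286.5.
Planner: ∂(Σu_j)/∂x_i = Σα_j − 1 = 4.31 > 0, so everyone contributes w_i; X^SO = 71, W^SO = 71 + 4.31·71 = 377.01.
Deadweight loss = 90.51.

90.51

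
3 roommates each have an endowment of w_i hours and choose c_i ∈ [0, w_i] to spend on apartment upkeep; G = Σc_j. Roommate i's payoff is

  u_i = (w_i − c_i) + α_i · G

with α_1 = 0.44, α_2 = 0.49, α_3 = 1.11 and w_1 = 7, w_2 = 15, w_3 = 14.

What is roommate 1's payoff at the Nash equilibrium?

13.16

∂u_i/∂c_i = α_i − 1, so roommate i contributes w_i if α_i > 1, else 0.
α_i > 1 for i ∈ {3}; NE contributions (0, 0, 14), G = 14.
u_1 = (7 − 0) + 0.44·14 = 13.16.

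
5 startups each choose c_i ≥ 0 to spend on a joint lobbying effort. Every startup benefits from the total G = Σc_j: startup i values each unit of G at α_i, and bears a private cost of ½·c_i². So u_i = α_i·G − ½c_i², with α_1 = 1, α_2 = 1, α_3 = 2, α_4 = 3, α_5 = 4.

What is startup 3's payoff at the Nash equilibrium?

20

Startup i's FOC: ∂u_i/∂c_i = α_i − c_i = 0, so c_i* = α_i.
NE contributions = (1, 1, 2, 3, 4); G = 11.
u_3 = α_3·G − ½·(c_3)² = 2·11 − ½·2² = 20.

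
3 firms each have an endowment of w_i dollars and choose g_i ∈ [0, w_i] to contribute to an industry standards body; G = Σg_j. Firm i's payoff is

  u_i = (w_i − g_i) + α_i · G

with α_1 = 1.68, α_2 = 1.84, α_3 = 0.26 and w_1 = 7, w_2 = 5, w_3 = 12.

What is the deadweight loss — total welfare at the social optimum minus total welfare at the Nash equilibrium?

∂u_i/∂g_i = α_i − 1, so firm i contributes w_i if α_i > 1, else 0.
α_i > 1 for i ∈ {1, 2}; NE contributions (7, 5, 0), G = 12.
W^NE = Σw_i − G^NE + (Σα_i)·G^NE = 24 + 2.78·12 = 57.36.
Planner: ∂(Σu_j)/∂g_i = Σα_j − 1 = 2.78 > 0, so everyone contributes w_i; G^SO = 24, W^SO = 24 + 2.78·24 = 90.72.
Deadweight loss = 33.36.

33.36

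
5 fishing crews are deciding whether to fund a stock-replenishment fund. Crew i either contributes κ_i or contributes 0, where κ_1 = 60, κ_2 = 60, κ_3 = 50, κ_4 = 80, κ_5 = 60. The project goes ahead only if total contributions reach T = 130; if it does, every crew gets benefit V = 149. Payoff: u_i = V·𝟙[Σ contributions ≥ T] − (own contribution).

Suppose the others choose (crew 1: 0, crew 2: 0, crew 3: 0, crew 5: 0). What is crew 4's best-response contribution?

Others' total = 0. Even contributing 80 gives 80 < 130: no benefit either way.
Best response: 0.

0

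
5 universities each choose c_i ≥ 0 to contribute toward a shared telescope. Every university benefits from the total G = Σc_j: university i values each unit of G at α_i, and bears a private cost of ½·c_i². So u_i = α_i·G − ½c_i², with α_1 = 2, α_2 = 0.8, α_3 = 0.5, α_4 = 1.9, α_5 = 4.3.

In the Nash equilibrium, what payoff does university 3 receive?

University i's FOC: ∂u_i/∂c_i = α_i − c_i = 0, so c_i* = α_i.
NE contributions = (2, 0.8, 0.5, 1.9, 4.3); G = 9.5.
u_3 = α_3·G − ½·(c_3)² = 0.5·9.5 − ½·0.5² = 4.625.

4.625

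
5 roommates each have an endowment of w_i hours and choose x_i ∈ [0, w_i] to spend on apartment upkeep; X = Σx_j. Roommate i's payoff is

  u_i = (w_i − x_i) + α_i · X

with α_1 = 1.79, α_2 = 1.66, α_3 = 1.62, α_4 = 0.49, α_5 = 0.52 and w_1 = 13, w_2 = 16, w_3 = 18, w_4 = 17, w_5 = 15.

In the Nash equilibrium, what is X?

∂u_i/∂x_i = α_i − 1, so roommate i contributes w_i if α_i > 1, else 0.
α_i > 1 for i ∈ {1, 2, 3}; NE contributions (13, 16, 18, 0, 0), X = 47.

47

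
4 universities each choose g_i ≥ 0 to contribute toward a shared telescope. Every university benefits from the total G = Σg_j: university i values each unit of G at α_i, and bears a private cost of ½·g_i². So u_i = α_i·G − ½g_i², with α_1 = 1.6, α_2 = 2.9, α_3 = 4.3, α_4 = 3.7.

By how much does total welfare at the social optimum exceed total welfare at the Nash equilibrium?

University i's FOC: ∂u_i/∂g_i = α_i − g_i = 0, so g_i* = α_i.
NE contributions = (1.6, 2.9, 4.3, 3.7); G = 12.5.
W^NE = (Σα)·G − ½Σα_i² = 12.5² − ½·43.15 = 134.675.
Planner sets g_i = Σα_j = 12.5 for every i, so G^SO = 4·12.5 = 50.
W^SO = (Σα)·G^SO − ½·4·(Σα)² = (4/2)·12.5² = 312.5.
Deadweight loss = W^SO − W^NE = 177.825.

177.825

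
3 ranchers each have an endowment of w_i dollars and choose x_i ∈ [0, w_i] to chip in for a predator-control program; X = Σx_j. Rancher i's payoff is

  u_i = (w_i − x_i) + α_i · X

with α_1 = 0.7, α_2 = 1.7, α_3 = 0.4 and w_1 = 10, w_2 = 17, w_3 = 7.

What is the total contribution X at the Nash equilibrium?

∂u_i/∂x_i = α_i − 1, so rancher i contributes w_i if α_i > 1, else 0.
α_i > 1 for i ∈ {2}; NE contributions (0, 17, 0), X = 17.

17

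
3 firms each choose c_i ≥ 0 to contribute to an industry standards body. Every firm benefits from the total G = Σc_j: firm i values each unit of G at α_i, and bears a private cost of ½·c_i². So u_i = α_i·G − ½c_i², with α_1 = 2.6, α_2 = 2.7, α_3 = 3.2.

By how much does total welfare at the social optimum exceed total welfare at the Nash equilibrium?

Firm i's FOC: ∂u_i/∂c_i = α_i − c_i = 0, so c_i* = α_i.
NE contributions = (2.6, 2.7, 3.2); G = 8.5.
W^NE = (Σα)·G − ½Σα_i² = 8.5² − ½·24.29 = 60.105.
Planner sets c_i = Σα_j = 8.5 for every i, so G^SO = 3·8.5 = 25.5.
W^SO = (Σα)·G^SO − ½·3·(Σα)² = (3/2)·8.5² = 108.375.
Deadweight loss = W^SO − W^NE = 48.27.

48.27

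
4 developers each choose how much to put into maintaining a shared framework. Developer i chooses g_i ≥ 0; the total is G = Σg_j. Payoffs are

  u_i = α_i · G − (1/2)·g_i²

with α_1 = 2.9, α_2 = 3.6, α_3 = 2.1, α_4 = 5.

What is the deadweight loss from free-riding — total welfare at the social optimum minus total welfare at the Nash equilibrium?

210.35

Developer i's FOC: ∂u_i/∂g_i = α_i − g_i = 0, so g_i* = α_i.
NE contributions = (2.9, 3.6, 2.1, 5); G = 13.6.
W^NE = (Σα)·G − ½Σα_i² = 13.6² − ½·50.78 = 159.57.
Planner sets g_i = Σα_j = 13.6 for every i, so G^SO = 4·13.6 = 54.4.
W^SO = (Σα)·G^SO − ½·4·(Σα)² = (4/2)·13.6² = 369.92.
Deadweight loss = W^SO − W^NE = 210.35.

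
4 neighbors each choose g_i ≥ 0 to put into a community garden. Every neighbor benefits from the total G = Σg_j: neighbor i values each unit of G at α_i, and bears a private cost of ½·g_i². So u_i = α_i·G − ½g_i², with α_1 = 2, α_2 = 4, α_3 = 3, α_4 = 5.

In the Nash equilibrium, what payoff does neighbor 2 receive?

Neighbor i's FOC: ∂u_i/∂g_i = α_i − g_i = 0, so g_i* = α_i.
NE contributions = (2, 4, 3, 5); G = 14.
u_2 = α_2·G − ½·(g_2)² = 4·14 − ½·4² = 48.

48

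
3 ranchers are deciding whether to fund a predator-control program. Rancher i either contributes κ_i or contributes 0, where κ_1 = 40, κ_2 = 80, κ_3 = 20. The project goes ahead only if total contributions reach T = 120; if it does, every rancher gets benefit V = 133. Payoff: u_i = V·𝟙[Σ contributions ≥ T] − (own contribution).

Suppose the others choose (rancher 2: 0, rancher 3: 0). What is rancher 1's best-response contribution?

0

Others' total = 0. Even contributing 40 gives 40 < 120: no benefit either way.
Best response: 0.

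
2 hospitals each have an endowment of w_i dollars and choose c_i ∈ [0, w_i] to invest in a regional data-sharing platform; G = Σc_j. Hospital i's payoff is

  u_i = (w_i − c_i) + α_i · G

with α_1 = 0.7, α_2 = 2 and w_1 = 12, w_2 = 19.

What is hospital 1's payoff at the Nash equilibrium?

25.3

∂u_i/∂c_i = α_i − 1, so hospital i contributes w_i if α_i > 1, else 0.
α_i > 1 for i ∈ {2}; NE contributions (0, 19), G = 19.
u_1 = (12 − 0) + 0.7·19 = 25.3.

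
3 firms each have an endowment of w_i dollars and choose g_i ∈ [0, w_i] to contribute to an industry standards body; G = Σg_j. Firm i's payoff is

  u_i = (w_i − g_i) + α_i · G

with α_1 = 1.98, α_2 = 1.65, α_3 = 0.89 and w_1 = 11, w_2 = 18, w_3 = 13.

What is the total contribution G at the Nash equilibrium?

29

∂u_i/∂g_i = α_i − 1, so firm i contributes w_i if α_i > 1, else 0.
α_i > 1 for i ∈ {1, 2}; NE contributions (11, 18, 0), G = 29.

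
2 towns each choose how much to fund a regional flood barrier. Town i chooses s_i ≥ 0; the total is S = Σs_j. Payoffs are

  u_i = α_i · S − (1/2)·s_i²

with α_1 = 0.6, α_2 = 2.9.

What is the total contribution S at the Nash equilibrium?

3.5

Town i's FOC: ∂u_i/∂s_i = α_i − s_i = 0, so s_i* = α_i.
NE contributions = (0.6, 2.9); S = 3.5.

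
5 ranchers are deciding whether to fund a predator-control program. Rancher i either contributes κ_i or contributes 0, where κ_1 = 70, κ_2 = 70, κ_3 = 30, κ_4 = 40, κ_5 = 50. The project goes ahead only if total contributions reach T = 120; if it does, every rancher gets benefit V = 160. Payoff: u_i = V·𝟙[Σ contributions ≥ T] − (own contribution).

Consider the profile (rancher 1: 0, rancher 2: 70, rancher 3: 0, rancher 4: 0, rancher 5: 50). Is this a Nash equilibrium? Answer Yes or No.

Total = 120 ≥ 120: provided.
Rancher 1 (pledges 0, payoff 160): pledging 70 → total 190, payoff 90. No gain.
Rancher 2 (pledges 70, payoff 90): dropping to 0 → total 50, payoff 0. No gain.
Rancher 3 (pledges 0, payoff 160): pledging 30 → total 150, payoff 130. No gain.
Rancher 4 (pledges 0, payoff 160): pledging 40 → total 160, payoff 120. No gain.
Rancher 5 (pledges 50, payoff 110): dropping to 0 → total 70, payoff 0. No gain.

Yes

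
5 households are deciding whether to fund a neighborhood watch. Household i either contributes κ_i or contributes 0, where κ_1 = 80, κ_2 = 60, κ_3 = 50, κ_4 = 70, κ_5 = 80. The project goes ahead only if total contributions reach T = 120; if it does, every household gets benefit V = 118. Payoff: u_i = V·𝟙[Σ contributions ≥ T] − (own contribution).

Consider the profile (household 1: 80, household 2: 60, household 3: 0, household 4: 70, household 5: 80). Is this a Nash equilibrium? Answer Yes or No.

Total = 290 ≥ 120: provided.
Household 1 (pledges 80, payoff 38): dropping to 0 → total 210, payoff 118. Profitable deviation.

No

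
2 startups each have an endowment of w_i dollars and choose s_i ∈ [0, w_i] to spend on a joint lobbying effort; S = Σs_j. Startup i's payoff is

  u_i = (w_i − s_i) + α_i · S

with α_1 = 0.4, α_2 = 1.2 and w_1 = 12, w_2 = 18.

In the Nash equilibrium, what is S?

∂u_i/∂s_i = α_i − 1, so startup i contributes w_i if α_i > 1, else 0.
α_i > 1 for i ∈ {2}; NE contributions (0, 18), S = 18.

18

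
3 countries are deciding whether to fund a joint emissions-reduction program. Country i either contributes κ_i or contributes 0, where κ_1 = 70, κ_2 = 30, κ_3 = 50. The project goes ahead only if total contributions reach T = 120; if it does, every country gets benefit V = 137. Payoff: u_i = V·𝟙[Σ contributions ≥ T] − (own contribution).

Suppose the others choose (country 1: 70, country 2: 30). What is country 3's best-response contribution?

Others' total = 100. Contributing 50 brings total to 150 ≥ 120: gain V − κ_3 = 87.
Best response: 50.

50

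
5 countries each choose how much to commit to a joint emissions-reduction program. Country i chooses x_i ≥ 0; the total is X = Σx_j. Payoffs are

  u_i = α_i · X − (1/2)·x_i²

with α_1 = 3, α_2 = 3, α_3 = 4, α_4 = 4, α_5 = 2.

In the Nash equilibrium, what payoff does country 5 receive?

30

Country i's FOC: ∂u_i/∂x_i = α_i − x_i = 0, so x_i* = α_i.
NE contributions = (3, 3, 4, 4, 2); X = 16.
u_5 = α_5·X − ½·(x_5)² = 2·16 − ½·2² = 30.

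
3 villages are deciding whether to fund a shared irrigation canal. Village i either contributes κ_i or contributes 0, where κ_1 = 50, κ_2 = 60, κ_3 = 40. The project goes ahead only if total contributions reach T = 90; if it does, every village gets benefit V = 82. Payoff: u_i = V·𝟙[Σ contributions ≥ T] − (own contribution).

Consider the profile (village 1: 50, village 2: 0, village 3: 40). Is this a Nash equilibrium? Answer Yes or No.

Yes

Total = 90 ≥ 90: provided.
Village 1 (pledges 50, payoff 32): dropping to 0 → total 40, payoff 0. No gain.
Village 2 (pledges 0, payoff 82): pledging 60 → total 150, payoff 22. No gain.
Village 3 (pledges 40, payoff 42): dropping to 0 → total 50, payoff 0. No gain.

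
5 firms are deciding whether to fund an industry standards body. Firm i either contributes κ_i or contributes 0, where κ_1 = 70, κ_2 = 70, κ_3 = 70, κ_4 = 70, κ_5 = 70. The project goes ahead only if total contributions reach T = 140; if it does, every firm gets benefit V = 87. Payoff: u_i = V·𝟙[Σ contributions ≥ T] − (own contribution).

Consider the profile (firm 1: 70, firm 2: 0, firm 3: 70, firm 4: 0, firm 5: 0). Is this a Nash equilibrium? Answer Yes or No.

Yes

Total = 140 ≥ 140: provided.
Firm 1 (pledges 70, payoff 17): dropping to 0 → total 70, payoff 0. No gain.
Firm 2 (pledges 0, payoff 87): pledging 70 → total 210, payoff 17. No gain.
Firm 3 (pledges 70, payoff 17): dropping to 0 → total 70, payoff 0. No gain.
Firm 4 (pledges 0, payoff 87): pledging 70 → total 210, payoff 17. No gain.
Firm 5 (pledges 0, payoff 87): pledging 70 → total 210, payoff 17. No gain.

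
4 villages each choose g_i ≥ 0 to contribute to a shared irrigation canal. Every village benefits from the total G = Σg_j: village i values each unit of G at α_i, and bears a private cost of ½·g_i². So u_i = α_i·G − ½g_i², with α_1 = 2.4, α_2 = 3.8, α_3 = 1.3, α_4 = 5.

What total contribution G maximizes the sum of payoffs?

50

Planner FOC: ∂(Σu_j)/∂g_i = (Σα_j) − g_i = 0, so g_i^SO = Σα_j = 12.5 for every i; G^SO = 50.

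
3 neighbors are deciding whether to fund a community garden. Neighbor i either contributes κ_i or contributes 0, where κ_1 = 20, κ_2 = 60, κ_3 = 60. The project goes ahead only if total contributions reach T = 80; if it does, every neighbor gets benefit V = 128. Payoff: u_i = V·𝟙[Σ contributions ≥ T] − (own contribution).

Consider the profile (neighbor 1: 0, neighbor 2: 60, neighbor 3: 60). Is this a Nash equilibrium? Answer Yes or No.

Total = 120 ≥ 80: provided.
Neighbor 1 (pledges 0, payoff 128): pledging 20 → total 140, payoff 108. No gain.
Neighbor 2 (pledges 60, payoff 68): dropping to 0 → total 60, payoff 0. No gain.
Neighbor 3 (pledges 60, payoff 68): dropping to 0 → total 60, payoff 0. No gain.

Yes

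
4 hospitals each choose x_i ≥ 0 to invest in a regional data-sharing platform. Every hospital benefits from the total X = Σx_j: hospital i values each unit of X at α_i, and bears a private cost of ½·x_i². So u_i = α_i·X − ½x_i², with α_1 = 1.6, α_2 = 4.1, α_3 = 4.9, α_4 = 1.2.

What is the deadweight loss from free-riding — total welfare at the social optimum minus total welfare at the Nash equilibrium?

161.65

Hospital i's FOC: ∂u_i/∂x_i = α_i − x_i = 0, so x_i* = α_i.
NE contributions = (1.6, 4.1, 4.9, 1.2); X = 11.8.
W^NE = (Σα)·X − ½Σα_i² = 11.8² − ½·44.82 = 116.83.
Planner sets x_i = Σα_j = 11.8 for every i, so X^SO = 4·11.8 = 47.2.
W^SO = (Σα)·X^SO − ½·4·(Σα)² = (4/2)·11.8² = 278.48.
Deadweight loss = W^SO − W^NE = 161.65.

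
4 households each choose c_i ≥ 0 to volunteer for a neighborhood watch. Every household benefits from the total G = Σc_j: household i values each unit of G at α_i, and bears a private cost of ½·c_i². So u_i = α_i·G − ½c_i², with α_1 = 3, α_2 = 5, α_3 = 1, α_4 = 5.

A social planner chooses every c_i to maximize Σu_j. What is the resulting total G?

Planner FOC: ∂(Σu_j)/∂c_i = (Σα_j) − c_i = 0, so c_i^SO = Σα_j = 14 for every i; G^SO = 56.

56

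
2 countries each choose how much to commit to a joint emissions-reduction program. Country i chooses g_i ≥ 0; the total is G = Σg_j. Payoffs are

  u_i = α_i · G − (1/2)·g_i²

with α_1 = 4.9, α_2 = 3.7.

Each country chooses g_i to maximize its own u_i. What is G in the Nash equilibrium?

Country i's FOC: ∂u_i/∂g_i = α_i − g_i = 0, so g_i* = α_i.
NE contributions = (4.9, 3.7); G = 8.6.

8.6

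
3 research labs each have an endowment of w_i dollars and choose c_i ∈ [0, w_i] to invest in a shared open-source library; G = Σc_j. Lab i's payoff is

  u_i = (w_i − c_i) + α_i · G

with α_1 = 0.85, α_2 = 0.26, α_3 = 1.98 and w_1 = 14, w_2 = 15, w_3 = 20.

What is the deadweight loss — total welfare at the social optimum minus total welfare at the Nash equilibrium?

60.61

∂u_i/∂c_i = α_i − 1, so lab i contributes w_i if α_i > 1, else 0.
α_i > 1 for i ∈ {3}; NE contributions (0, 0, 20), G = 20.
W^NE = Σw_i − G^NE + (Σα_i)·G^NE = 49 + 2.09·20 = 90.8.
Planner: ∂(Σu_j)/∂c_i = Σα_j − 1 = 2.09 > 0, so everyone contributes w_i; G^SO = 49, W^SO = 49 + 2.09·49 = 151.41.
Deadweight loss = 60.61.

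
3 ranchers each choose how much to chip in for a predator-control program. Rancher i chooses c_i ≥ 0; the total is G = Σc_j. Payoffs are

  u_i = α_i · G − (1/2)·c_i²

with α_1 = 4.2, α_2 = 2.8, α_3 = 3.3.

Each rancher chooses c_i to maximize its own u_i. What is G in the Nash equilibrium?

Rancher i's FOC: ∂u_i/∂c_i = α_i − c_i = 0, so c_i* = α_i.
NE contributions = (4.2, 2.8, 3.3); G = 10.3.

10.3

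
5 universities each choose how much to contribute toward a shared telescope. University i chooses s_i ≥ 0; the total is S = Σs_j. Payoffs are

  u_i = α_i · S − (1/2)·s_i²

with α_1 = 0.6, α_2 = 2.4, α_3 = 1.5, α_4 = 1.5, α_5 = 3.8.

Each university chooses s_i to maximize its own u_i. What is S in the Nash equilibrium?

University i's FOC: ∂u_i/∂s_i = α_i − s_i = 0, so s_i* = α_i.
NE contributions = (0.6, 2.4, 1.5, 1.5, 3.8); S = 9.8.

9.8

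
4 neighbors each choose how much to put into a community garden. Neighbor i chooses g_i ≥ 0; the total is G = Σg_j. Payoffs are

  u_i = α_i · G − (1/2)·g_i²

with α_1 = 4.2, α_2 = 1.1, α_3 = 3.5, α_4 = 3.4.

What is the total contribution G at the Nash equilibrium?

Neighbor i's FOC: ∂u_i/∂g_i = α_i − g_i = 0, so g_i* = α_i.
NE contributions = (4.2, 1.1, 3.5, 3.4); G = 12.2.

12.2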